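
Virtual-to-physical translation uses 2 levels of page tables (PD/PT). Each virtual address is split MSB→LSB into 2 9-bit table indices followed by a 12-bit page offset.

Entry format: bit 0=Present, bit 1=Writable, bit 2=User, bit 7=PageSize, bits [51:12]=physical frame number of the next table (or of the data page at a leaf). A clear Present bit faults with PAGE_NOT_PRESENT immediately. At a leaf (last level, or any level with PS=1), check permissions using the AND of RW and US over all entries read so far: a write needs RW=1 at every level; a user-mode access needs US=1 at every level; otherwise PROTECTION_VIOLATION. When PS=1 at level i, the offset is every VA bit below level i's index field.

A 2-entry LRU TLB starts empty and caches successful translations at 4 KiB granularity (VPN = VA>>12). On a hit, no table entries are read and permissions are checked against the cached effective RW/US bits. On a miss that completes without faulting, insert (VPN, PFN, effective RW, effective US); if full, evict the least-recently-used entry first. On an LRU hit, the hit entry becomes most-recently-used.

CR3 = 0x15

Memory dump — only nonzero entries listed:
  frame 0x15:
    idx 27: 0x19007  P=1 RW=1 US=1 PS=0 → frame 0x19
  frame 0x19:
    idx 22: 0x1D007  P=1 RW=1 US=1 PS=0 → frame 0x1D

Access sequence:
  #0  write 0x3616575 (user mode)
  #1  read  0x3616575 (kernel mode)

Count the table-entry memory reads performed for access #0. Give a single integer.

Trace:
#0 VA=0x3616575 (w,user):
  [0] read 0x15 idx=27: raw=0x19007 flags P=1 W=1 U=1 S=0
  [1] read 0x19 idx=22: raw=0x1D007 flags P=1 W=1 U=1 S=0
  → PA=0x1D575  (2 entries read)
#1 VA=0x3616575 (r,kernel):
  TLB hit vpn=0x3616 → PA=0x1D575

Entries read for #0: 2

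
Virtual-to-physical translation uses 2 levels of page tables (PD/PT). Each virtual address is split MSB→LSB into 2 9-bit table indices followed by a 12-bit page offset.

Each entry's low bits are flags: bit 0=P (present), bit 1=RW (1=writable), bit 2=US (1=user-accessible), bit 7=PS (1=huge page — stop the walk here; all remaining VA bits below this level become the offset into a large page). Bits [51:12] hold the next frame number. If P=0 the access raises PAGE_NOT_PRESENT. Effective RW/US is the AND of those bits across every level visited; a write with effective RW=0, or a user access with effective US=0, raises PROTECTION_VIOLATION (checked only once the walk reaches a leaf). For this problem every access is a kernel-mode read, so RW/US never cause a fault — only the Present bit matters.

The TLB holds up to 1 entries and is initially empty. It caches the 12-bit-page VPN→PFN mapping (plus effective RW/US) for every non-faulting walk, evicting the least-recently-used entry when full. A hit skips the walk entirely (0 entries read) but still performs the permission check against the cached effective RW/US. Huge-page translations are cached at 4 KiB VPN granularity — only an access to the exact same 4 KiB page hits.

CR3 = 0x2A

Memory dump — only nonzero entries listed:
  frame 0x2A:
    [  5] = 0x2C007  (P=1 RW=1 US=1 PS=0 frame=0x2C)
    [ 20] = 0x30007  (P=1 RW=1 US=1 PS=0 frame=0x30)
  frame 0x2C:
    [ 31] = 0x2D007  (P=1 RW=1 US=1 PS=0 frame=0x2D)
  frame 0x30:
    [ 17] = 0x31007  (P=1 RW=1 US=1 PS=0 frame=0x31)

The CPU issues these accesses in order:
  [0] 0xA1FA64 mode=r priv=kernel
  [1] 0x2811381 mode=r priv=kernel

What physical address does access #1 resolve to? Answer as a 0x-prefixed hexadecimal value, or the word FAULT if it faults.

Trace:
#0 VA=0xA1FA64 (r,kernel):
  L0: frame=0x2A idx=5 entry=0x2C007 [P=1 RW=1 US=1 PS=0]
  L1: frame=0x2C idx=31 entry=0x2D007 [P=1 RW=1 US=1 PS=0]
  → PA=0x2DA64  (2 entries read)
#1 VA=0x2811381 (r,kernel):
  L0: frame=0x2A idx=20 entry=0x30007 [P=1 RW=1 US=1 PS=0]
  L1: frame=0x30 idx=17 entry=0x31007 [P=1 RW=1 US=1 PS=0]
  → PA=0x31381  (2 entries read)

Access #1 PA: 0x31381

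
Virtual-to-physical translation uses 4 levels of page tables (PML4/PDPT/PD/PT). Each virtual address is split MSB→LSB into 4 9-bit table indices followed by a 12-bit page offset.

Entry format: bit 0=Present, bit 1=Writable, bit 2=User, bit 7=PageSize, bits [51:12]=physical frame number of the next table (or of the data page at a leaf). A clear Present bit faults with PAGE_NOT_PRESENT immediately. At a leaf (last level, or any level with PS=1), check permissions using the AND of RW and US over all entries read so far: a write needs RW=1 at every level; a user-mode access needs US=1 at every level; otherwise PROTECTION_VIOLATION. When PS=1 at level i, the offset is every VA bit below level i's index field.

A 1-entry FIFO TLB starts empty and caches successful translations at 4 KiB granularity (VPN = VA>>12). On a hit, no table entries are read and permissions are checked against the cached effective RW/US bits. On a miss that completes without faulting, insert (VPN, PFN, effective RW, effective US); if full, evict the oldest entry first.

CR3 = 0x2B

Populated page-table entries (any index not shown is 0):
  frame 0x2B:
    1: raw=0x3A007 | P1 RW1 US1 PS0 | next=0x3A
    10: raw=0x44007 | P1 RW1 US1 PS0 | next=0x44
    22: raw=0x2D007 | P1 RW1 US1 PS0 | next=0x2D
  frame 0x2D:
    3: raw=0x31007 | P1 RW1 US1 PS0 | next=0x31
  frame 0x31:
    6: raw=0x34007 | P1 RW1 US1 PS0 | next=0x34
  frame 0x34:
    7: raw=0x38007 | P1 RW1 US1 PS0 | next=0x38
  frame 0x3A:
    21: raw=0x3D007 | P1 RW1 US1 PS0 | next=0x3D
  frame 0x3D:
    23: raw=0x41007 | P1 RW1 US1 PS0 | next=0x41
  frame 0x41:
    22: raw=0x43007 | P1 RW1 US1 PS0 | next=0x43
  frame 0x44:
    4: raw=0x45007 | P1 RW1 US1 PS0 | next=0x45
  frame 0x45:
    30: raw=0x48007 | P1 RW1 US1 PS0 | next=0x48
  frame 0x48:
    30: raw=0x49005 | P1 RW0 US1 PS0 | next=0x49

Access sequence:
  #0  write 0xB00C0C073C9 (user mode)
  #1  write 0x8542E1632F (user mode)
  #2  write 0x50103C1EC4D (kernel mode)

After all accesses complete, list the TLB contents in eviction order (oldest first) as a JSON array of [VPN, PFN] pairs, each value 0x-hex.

Per-access translation:
#0 VA=0xB00C0C073C9 (w,user):
  lvl0: tbl 0x2B, slot 22 ⇒ 0x2D007 (P1/RW1/US1/PS0)
  lvl1: tbl 0x2D, slot 3 ⇒ 0x31007 (P1/RW1/US1/PS0)
  lvl2: tbl 0x31, slot 6 ⇒ 0x34007 (P1/RW1/US1/PS0)
  lvl3: tbl 0x34, slot 7 ⇒ 0x38007 (P1/RW1/US1/PS0)
  ✓ 0x383C9  — 4 lookups
#1 VA=0x8542E1632F (w,user):
  lvl0: tbl 0x2B, slot 1 ⇒ 0x3A007 (P1/RW1/US1/PS0)
  lvl1: tbl 0x3A, slot 21 ⇒ 0x3D007 (P1/RW1/US1/PS0)
  lvl2: tbl 0x3D, slot 23 ⇒ 0x41007 (P1/RW1/US1/PS0)
  lvl3: tbl 0x41, slot 22 ⇒ 0x43007 (P1/RW1/US1/PS0)
  ✓ 0x4332F  — 4 lookups
#2 VA=0x50103C1EC4D (w,kernel):
  lvl0: tbl 0x2B, slot 10 ⇒ 0x44007 (P1/RW1/US1/PS0)
  lvl1: tbl 0x44, slot 4 ⇒ 0x45007 (P1/RW1/US1/PS0)
  lvl2: tbl 0x45, slot 30 ⇒ 0x48007 (P1/RW1/US1/PS0)
  lvl3: tbl 0x48, slot 30 ⇒ 0x49005 (P1/RW0/US1/PS0)
  → PROTECTION_VIOLATION  (4 entries read)

TLB: [["0x8542E16", "0x43"]]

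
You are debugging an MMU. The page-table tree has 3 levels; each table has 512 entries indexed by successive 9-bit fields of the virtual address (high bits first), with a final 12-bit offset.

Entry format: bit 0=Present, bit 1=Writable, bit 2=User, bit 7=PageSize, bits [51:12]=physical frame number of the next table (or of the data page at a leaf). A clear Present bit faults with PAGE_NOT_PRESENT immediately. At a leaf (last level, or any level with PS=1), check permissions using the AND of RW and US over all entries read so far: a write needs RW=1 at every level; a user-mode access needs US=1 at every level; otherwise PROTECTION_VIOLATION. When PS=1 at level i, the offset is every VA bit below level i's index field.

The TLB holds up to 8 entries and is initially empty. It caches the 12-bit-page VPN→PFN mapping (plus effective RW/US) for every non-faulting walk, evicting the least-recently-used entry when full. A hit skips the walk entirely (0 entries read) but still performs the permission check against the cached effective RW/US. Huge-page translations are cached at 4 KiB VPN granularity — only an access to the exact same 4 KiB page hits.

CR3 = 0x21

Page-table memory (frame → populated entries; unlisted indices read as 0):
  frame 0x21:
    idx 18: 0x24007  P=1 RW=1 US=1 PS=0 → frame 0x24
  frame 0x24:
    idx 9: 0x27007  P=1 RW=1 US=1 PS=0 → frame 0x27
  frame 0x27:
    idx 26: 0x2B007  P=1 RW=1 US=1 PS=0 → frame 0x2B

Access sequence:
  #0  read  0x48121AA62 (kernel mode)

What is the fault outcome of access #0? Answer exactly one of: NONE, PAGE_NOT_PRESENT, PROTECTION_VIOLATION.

Trace:
#0 VA=0x48121AA62 (r,kernel):
  L0 @0x21[18] → 0x24007  P=1,RW=1,US=1,PS=0
  L1 @0x24[9] → 0x27007  P=1,RW=1,US=1,PS=0
  L2 @0x27[26] → 0x2B007  P=1,RW=1,US=1,PS=0
  ⇒ phys 0x2BA62  [3 reads]

Access #0 fault: NONE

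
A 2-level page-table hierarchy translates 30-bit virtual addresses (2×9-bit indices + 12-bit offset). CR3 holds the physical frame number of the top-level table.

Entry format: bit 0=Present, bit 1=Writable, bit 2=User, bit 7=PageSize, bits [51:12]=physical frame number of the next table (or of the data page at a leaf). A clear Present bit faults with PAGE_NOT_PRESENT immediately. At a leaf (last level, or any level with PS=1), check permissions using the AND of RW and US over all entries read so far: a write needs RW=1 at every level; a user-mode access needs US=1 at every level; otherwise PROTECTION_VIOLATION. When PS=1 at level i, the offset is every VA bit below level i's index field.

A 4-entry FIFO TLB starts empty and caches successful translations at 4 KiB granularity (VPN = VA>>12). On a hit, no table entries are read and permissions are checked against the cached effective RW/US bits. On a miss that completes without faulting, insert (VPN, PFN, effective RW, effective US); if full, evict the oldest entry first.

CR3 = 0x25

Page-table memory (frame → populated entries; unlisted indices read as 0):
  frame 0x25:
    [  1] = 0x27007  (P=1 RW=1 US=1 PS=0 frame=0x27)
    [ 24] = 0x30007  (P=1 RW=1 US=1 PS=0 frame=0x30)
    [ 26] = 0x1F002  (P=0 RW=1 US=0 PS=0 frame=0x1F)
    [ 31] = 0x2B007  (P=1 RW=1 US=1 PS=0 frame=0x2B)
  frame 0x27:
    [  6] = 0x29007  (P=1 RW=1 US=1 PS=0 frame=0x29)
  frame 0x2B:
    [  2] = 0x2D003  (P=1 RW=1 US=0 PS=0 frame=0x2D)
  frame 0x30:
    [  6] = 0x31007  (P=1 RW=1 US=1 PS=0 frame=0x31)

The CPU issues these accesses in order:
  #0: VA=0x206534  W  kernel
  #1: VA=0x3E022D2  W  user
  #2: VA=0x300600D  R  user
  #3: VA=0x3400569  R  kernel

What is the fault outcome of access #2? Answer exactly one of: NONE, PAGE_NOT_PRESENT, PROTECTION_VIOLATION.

Per-access translation:
#0 VA=0x206534 (w,kernel):
  [0] read 0x25 idx=1: raw=0x27007 flags P=1 W=1 U=1 S=0
  [1] read 0x27 idx=6: raw=0x29007 flags P=1 W=1 U=1 S=0
  → PA=0x29534  (2 entries read)
#1 VA=0x3E022D2 (w,user):
  [0] read 0x25 idx=31: raw=0x2B007 flags P=1 W=1 U=1 S=0
  [1] read 0x2B idx=2: raw=0x2D003 flags P=1 W=1 U=0 S=0
  ⇒ fault: PROTECTION_VIOLATION  — 2 lookups
#2 VA=0x300600D (r,user):
  [0] read 0x25 idx=24: raw=0x30007 flags P=1 W=1 U=1 S=0
  [1] read 0x30 idx=6: raw=0x31007 flags P=1 W=1 U=1 S=0
  → PA=0x3100D  (2 entries read)
#3 VA=0x3400569 (r,kernel):
  [0] read 0x25 idx=26: raw=0x1F002 flags P=0 W=1 U=0 S=0
  ⇒ fault: PAGE_NOT_PRESENT  — 1 lookups

Access #2 fault: NONE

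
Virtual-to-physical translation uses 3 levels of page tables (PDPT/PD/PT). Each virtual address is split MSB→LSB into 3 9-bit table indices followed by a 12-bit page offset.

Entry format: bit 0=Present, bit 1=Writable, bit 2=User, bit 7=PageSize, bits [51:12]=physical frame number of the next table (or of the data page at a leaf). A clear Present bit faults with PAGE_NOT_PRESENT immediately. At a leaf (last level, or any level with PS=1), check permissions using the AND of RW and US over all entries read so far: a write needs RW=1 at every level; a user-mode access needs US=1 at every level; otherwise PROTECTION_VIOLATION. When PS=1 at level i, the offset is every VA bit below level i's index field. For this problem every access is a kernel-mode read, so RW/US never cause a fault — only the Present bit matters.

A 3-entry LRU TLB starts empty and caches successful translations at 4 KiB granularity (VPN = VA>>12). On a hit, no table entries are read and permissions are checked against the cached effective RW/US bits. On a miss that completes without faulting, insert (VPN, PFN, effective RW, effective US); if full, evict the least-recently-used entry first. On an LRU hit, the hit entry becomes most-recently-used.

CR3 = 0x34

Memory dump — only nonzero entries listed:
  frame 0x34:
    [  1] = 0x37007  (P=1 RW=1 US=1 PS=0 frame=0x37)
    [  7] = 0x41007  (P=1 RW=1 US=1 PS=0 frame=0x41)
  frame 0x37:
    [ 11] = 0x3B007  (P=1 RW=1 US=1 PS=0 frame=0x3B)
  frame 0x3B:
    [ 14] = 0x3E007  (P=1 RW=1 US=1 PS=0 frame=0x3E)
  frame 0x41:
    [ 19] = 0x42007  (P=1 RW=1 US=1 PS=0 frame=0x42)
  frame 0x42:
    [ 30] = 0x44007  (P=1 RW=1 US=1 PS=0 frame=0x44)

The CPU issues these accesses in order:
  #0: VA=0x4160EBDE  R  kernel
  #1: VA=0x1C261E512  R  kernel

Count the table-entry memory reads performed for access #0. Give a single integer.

Walk each access:
#0 VA=0x4160EBDE (r,kernel):
  lvl0: tbl 0x34, slot 1 ⇒ 0x37007 (P1/RW1/US1/PS0)
  lvl1: tbl 0x37, slot 11 ⇒ 0x3B007 (P1/RW1/US1/PS0)
  lvl2: tbl 0x3B, slot 14 ⇒ 0x3E007 (P1/RW1/US1/PS0)
  ⇒ phys 0x3EBDE  [3 reads]
#1 VA=0x1C261E512 (r,kernel):
  lvl0: tbl 0x34, slot 7 ⇒ 0x41007 (P1/RW1/US1/PS0)
  lvl1: tbl 0x41, slot 19 ⇒ 0x42007 (P1/RW1/US1/PS0)
  lvl2: tbl 0x42, slot 30 ⇒ 0x44007 (P1/RW1/US1/PS0)
  ⇒ phys 0x44512  [3 reads]

Entries read for #0: 3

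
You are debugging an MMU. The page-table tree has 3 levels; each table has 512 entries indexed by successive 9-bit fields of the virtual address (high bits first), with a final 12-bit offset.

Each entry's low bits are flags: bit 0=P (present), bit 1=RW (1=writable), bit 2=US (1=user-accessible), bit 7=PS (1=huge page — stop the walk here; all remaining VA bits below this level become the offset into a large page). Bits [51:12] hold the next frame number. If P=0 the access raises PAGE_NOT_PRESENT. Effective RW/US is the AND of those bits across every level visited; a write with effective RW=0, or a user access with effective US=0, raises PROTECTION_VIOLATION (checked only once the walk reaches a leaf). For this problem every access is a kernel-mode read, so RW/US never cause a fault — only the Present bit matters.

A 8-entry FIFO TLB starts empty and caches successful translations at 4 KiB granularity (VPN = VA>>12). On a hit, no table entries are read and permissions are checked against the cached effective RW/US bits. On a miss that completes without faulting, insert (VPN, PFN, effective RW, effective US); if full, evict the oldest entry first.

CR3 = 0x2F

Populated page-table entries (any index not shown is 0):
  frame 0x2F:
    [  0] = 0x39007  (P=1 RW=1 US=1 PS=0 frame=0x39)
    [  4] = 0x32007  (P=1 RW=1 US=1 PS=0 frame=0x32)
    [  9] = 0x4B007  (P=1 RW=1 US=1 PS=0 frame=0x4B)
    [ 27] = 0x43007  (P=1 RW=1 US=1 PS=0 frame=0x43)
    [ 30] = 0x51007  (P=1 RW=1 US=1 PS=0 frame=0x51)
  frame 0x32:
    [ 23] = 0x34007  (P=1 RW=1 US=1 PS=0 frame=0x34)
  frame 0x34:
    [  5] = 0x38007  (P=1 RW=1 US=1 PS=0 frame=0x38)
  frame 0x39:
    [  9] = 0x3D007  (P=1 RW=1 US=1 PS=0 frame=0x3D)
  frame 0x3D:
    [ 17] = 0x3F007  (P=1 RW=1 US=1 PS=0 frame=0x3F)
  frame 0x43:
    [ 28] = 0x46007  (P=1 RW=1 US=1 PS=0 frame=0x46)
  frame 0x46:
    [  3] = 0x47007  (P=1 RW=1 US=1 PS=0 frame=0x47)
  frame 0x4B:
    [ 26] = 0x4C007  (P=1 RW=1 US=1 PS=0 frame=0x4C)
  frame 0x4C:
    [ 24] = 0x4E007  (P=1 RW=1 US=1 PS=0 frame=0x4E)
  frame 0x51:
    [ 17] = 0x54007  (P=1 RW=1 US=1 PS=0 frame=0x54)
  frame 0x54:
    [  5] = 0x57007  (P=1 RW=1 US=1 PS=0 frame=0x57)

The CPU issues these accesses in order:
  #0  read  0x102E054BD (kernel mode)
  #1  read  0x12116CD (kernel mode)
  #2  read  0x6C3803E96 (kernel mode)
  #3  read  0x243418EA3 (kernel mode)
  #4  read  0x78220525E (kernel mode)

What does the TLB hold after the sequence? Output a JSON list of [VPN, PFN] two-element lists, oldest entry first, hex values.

Per-access translation:
#0 VA=0x102E054BD (r,kernel):
  L0: frame=0x2F idx=4 entry=0x32007 [P=1 RW=1 US=1 PS=0]
  L1: frame=0x32 idx=23 entry=0x34007 [P=1 RW=1 US=1 PS=0]
  L2: frame=0x34 idx=5 entry=0x38007 [P=1 RW=1 US=1 PS=0]
  → PA=0x384BD  (3 entries read)
#1 VA=0x12116CD (r,kernel):
  L0: frame=0x2F idx=0 entry=0x39007 [P=1 RW=1 US=1 PS=0]
  L1: frame=0x39 idx=9 entry=0x3D007 [P=1 RW=1 US=1 PS=0]
  L2: frame=0x3D idx=17 entry=0x3F007 [P=1 RW=1 US=1 PS=0]
  → PA=0x3F6CD  (3 entries read)
#2 VA=0x6C3803E96 (r,kernel):
  L0: frame=0x2F idx=27 entry=0x43007 [P=1 RW=1 US=1 PS=0]
  L1: frame=0x43 idx=28 entry=0x46007 [P=1 RW=1 US=1 PS=0]
  L2: frame=0x46 idx=3 entry=0x47007 [P=1 RW=1 US=1 PS=0]
  → PA=0x47E96  (3 entries read)
#3 VA=0x243418EA3 (r,kernel):
  L0: frame=0x2F idx=9 entry=0x4B007 [P=1 RW=1 US=1 PS=0]
  L1: frame=0x4B idx=26 entry=0x4C007 [P=1 RW=1 US=1 PS=0]
  L2: frame=0x4C idx=24 entry=0x4E007 [P=1 RW=1 US=1 PS=0]
  → PA=0x4EEA3  (3 entries read)
#4 VA=0x78220525E (r,kernel):
  L0: frame=0x2F idx=30 entry=0x51007 [P=1 RW=1 US=1 PS=0]
  L1: frame=0x51 idx=17 entry=0x54007 [P=1 RW=1 US=1 PS=0]
  L2: frame=0x54 idx=5 entry=0x57007 [P=1 RW=1 US=1 PS=0]
  → PA=0x5725E  (3 entries read)

TLB: [["0x102E05", "0x38"], ["0x1211", "0x3F"], ["0x6C3803", "0x47"], ["0x243418", "0x4E"], ["0x782205", "0x57"]]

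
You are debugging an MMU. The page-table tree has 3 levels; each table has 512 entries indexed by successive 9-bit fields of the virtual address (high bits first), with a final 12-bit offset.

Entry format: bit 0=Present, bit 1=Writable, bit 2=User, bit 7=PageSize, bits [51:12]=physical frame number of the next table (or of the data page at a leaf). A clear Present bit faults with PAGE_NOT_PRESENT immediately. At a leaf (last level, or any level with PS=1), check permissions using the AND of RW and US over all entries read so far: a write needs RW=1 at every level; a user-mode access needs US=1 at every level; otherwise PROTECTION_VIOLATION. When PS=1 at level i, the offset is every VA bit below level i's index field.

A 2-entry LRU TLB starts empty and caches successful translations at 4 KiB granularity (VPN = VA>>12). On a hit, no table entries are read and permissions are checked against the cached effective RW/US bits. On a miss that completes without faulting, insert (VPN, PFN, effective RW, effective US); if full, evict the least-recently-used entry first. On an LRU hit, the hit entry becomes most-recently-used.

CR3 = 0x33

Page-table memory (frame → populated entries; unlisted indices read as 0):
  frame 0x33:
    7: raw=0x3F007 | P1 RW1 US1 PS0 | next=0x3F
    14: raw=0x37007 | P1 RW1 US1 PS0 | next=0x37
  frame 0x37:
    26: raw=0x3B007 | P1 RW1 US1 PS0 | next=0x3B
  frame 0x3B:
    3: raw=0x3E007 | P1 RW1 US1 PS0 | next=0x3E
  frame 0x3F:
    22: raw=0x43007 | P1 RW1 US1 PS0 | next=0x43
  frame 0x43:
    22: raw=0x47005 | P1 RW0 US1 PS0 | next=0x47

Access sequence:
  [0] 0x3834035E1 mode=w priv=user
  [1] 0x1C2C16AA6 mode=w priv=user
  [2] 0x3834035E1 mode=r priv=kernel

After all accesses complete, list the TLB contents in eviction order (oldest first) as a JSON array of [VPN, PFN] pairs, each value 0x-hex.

Walk each access:
#0 VA=0x3834035E1 (w,user):
  L0: frame=0x33 idx=14 entry=0x37007 [P=1 RW=1 US=1 PS=0]
  L1: frame=0x37 idx=26 entry=0x3B007 [P=1 RW=1 US=1 PS=0]
  L2: frame=0x3B idx=3 entry=0x3E007 [P=1 RW=1 US=1 PS=0]
  → PA=0x3E5E1  (3 entries read)
#1 VA=0x1C2C16AA6 (w,user):
  L0: frame=0x33 idx=7 entry=0x3F007 [P=1 RW=1 US=1 PS=0]
  L1: frame=0x3F idx=22 entry=0x43007 [P=1 RW=1 US=1 PS=0]
  L2: frame=0x43 idx=22 entry=0x47005 [P=1 RW=0 US=1 PS=0]
  → PROTECTION_VIOLATION  (3 entries read)
#2 VA=0x3834035E1 (r,kernel):
  TLB hit vpn=0x383403 → PA=0x3E5E1

TLB: [["0x383403", "0x3E"]]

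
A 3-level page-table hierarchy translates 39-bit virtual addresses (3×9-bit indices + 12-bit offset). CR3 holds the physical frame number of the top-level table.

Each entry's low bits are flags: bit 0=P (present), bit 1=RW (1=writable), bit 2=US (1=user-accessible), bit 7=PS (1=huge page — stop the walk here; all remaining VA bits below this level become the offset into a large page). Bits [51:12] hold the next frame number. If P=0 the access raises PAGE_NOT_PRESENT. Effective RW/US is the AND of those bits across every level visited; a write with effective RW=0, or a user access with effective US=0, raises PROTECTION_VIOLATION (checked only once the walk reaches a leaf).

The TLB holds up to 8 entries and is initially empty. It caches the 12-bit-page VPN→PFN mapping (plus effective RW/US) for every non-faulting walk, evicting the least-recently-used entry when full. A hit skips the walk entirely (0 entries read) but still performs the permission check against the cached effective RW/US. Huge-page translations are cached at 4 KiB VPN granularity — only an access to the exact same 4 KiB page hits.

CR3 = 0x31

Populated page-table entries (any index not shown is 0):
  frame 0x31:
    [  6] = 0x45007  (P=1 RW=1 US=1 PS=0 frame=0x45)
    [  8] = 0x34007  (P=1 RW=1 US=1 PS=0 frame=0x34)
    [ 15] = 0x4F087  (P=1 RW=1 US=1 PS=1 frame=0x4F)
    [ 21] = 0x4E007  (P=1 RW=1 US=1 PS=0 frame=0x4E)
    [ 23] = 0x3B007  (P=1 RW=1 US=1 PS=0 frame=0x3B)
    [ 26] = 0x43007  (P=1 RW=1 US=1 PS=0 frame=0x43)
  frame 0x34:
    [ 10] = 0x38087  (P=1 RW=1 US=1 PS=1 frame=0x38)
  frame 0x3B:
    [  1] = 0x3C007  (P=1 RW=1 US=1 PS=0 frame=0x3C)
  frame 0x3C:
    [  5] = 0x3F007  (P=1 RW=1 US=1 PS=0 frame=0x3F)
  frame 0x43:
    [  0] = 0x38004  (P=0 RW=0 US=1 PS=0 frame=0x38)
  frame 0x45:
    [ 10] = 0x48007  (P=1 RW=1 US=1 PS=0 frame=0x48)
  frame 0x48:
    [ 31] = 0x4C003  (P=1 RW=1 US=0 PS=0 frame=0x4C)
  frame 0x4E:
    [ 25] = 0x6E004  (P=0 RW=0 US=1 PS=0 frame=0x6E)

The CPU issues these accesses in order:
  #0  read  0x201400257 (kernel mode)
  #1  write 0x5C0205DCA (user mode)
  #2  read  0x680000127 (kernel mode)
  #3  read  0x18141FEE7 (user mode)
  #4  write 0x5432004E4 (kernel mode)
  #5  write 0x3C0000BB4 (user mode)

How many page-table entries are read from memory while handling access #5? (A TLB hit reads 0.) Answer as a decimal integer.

Walk each access:
#0 VA=0x201400257 (r,kernel):
  lvl0: tbl 0x31, slot 8 ⇒ 0x34007 (P1/RW1/US1/PS0)
  lvl1: tbl 0x34, slot 10 ⇒ 0x38087 (P1/RW1/US1/PS1)
  ✓ 0x38257 (huge @L1)  — 2 lookups
#1 VA=0x5C0205DCA (w,user):
  lvl0: tbl 0x31, slot 23 ⇒ 0x3B007 (P1/RW1/US1/PS0)
  lvl1: tbl 0x3B, slot 1 ⇒ 0x3C007 (P1/RW1/US1/PS0)
  lvl2: tbl 0x3C, slot 5 ⇒ 0x3F007 (P1/RW1/US1/PS0)
  ✓ 0x3FDCA  — 3 lookups
#2 VA=0x680000127 (r,kernel):
  lvl0: tbl 0x31, slot 26 ⇒ 0x43007 (P1/RW1/US1/PS0)
  lvl1: tbl 0x43, slot 0 ⇒ 0x38004 (P0/RW0/US1/PS0)
  ⇒ fault: PAGE_NOT_PRESENT  — 2 lookups
#3 VA=0x18141FEE7 (r,user):
  lvl0: tbl 0x31, slot 6 ⇒ 0x45007 (P1/RW1/US1/PS0)
  lvl1: tbl 0x45, slot 10 ⇒ 0x48007 (P1/RW1/US1/PS0)
  lvl2: tbl 0x48, slot 31 ⇒ 0x4C003 (P1/RW1/US0/PS0)
  ⇒ fault: PROTECTION_VIOLATION  — 3 lookups
#4 VA=0x5432004E4 (w,kernel):
  lvl0: tbl 0x31, slot 21 ⇒ 0x4E007 (P1/RW1/US1/PS0)
  lvl1: tbl 0x4E, slot 25 ⇒ 0x6E004 (P0/RW0/US1/PS0)
  ⇒ fault: PAGE_NOT_PRESENT  — 2 lookups
#5 VA=0x3C0000BB4 (w,user):
  lvl0: tbl 0x31, slot 15 ⇒ 0x4F087 (P1/RW1/US1/PS1)
  ✓ 0x4FBB4 (huge @L0)  — 1 lookups

Entries read for #5: 1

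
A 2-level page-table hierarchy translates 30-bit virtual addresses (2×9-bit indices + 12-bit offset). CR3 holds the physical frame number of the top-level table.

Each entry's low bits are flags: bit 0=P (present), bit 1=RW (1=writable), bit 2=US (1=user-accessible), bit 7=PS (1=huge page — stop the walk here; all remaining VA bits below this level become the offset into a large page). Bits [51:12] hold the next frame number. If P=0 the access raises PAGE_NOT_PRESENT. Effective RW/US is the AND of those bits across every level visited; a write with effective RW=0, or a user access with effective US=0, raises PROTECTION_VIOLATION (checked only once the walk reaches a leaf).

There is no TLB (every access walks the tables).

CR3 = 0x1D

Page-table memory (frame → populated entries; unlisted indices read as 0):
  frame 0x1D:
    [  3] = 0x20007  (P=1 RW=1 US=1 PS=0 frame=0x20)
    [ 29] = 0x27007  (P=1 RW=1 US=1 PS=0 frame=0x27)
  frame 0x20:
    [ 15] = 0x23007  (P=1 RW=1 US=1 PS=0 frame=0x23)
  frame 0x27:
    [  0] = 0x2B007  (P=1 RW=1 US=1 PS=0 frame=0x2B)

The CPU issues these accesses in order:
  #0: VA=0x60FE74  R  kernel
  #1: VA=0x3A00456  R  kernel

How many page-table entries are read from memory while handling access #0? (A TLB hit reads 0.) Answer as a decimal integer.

Walk each access:
#0 VA=0x60FE74 (r,kernel):
  L0: frame=0x1D idx=3 entry=0x20007 [P=1 RW=1 US=1 PS=0]
  L1: frame=0x20 idx=15 entry=0x23007 [P=1 RW=1 US=1 PS=0]
  ⇒ phys 0x23E74  [2 reads]
#1 VA=0x3A00456 (r,kernel):
  L0: frame=0x1D idx=29 entry=0x27007 [P=1 RW=1 US=1 PS=0]
  L1: frame=0x27 idx=0 entry=0x2B007 [P=1 RW=1 US=1 PS=0]
  ⇒ phys 0x2B456  [2 reads]

Entries read for #0: 2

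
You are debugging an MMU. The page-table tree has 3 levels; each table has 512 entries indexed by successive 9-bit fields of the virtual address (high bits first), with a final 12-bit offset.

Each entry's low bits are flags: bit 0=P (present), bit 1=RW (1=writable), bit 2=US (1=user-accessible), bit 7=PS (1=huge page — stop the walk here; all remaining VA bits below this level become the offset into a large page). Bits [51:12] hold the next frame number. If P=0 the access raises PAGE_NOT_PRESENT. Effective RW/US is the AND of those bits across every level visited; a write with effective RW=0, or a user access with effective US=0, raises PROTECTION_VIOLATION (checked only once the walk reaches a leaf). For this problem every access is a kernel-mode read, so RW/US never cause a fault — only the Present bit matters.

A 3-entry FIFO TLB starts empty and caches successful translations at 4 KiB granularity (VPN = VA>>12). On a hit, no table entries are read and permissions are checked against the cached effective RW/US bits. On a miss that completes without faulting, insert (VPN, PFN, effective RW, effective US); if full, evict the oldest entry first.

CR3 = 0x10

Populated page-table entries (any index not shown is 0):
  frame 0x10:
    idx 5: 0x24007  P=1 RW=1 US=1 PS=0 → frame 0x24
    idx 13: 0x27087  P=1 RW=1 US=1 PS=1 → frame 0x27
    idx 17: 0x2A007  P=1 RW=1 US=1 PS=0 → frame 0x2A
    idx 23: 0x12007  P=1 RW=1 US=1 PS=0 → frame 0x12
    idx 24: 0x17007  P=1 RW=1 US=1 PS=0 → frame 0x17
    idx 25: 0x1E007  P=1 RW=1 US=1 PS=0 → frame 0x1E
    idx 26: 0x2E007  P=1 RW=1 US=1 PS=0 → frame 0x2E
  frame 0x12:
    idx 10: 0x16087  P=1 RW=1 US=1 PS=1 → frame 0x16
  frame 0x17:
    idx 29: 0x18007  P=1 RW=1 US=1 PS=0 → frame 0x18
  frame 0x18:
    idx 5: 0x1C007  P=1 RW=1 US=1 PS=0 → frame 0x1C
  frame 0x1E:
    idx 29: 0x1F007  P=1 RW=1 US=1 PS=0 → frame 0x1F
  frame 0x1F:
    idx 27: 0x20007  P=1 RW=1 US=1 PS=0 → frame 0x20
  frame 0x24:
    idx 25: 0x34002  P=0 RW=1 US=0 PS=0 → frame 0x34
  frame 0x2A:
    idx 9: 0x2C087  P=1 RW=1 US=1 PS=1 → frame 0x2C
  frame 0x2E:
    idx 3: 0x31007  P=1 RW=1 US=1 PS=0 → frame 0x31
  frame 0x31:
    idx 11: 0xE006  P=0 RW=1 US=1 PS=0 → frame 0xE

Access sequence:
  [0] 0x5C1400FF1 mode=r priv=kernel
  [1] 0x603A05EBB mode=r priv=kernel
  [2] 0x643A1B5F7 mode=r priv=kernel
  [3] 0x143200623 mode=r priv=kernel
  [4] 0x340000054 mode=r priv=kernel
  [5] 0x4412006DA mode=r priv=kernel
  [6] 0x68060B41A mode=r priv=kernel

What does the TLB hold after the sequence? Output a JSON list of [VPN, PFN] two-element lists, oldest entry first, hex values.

Trace:
#0 VA=0x5C1400FF1 (r,kernel):
  lvl0: tbl 0x10, slot 23 ⇒ 0x12007 (P1/RW1/US1/PS0)
  lvl1: tbl 0x12, slot 10 ⇒ 0x16087 (P1/RW1/US1/PS1)
  ⇒ phys 0x16FF1 (huge @L1)  [2 reads]
#1 VA=0x603A05EBB (r,kernel):
  lvl0: tbl 0x10, slot 24 ⇒ 0x17007 (P1/RW1/US1/PS0)
  lvl1: tbl 0x17, slot 29 ⇒ 0x18007 (P1/RW1/US1/PS0)
  lvl2: tbl 0x18, slot 5 ⇒ 0x1C007 (P1/RW1/US1/PS0)
  ⇒ phys 0x1CEBB  [3 reads]
#2 VA=0x643A1B5F7 (r,kernel):
  lvl0: tbl 0x10, slot 25 ⇒ 0x1E007 (P1/RW1/US1/PS0)
  lvl1: tbl 0x1E, slot 29 ⇒ 0x1F007 (P1/RW1/US1/PS0)
  lvl2: tbl 0x1F, slot 27 ⇒ 0x20007 (P1/RW1/US1/PS0)
  ⇒ phys 0x205F7  [3 reads]
#3 VA=0x143200623 (r,kernel):
  lvl0: tbl 0x10, slot 5 ⇒ 0x24007 (P1/RW1/US1/PS0)
  lvl1: tbl 0x24, slot 25 ⇒ 0x34002 (P0/RW1/US0/PS0)
  ✗ PAGE_NOT_PRESENT  [2 reads]
#4 VA=0x340000054 (r,kernel):
  lvl0: tbl 0x10, slot 13 ⇒ 0x27087 (P1/RW1/US1/PS1)
  ⇒ phys 0x27054 (huge @L0)  [1 reads]
#5 VA=0x4412006DA (r,kernel):
  lvl0: tbl 0x10, slot 17 ⇒ 0x2A007 (P1/RW1/US1/PS0)
  lvl1: tbl 0x2A, slot 9 ⇒ 0x2C087 (P1/RW1/US1/PS1)
  ⇒ phys 0x2C6DA (huge @L1)  [2 reads]
#6 VA=0x68060B41A (r,kernel):
  lvl0: tbl 0x10, slot 26 ⇒ 0x2E007 (P1/RW1/US1/PS0)
  lvl1: tbl 0x2E, slot 3 ⇒ 0x31007 (P1/RW1/US1/PS0)
  lvl2: tbl 0x31, slot 11 ⇒ 0xE006 (P0/RW1/US1/PS0)
  ✗ PAGE_NOT_PRESENT  [3 reads]

TLB: [["0x643A1B", "0x20"], ["0x340000", "0x27"], ["0x441200", "0x2C"]]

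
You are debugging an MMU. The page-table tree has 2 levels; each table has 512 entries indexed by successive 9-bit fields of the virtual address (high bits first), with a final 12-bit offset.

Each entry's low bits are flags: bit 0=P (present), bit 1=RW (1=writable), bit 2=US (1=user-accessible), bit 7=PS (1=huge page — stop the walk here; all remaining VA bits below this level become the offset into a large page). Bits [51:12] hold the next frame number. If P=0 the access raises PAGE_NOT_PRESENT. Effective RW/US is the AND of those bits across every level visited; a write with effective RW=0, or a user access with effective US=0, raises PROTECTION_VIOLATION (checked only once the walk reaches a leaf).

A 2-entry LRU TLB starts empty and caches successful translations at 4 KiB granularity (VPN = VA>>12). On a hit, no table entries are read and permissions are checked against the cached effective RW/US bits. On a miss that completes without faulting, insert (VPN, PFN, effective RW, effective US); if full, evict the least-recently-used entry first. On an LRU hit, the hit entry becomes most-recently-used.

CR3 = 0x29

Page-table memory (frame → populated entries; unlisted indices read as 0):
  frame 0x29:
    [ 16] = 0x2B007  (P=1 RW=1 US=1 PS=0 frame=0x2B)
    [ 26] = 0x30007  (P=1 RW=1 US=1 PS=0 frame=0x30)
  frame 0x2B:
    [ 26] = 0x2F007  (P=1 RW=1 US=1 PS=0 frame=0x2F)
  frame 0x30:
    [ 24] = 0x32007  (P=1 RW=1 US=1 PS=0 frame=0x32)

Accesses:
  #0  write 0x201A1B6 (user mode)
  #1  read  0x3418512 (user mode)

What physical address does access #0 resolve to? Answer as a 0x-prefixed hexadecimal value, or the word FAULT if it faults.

Per-access translation:
#0 VA=0x201A1B6 (w,user):
  lvl0: tbl 0x29, slot 16 ⇒ 0x2B007 (P1/RW1/US1/PS0)
  lvl1: tbl 0x2B, slot 26 ⇒ 0x2F007 (P1/RW1/US1/PS0)
  → PA=0x2F1B6  (2 entries read)
#1 VA=0x3418512 (r,user):
  lvl0: tbl 0x29, slot 26 ⇒ 0x30007 (P1/RW1/US1/PS0)
  lvl1: tbl 0x30, slot 24 ⇒ 0x32007 (P1/RW1/US1/PS0)
  → PA=0x32512  (2 entries read)

Access #0 PA: 0x2F1B6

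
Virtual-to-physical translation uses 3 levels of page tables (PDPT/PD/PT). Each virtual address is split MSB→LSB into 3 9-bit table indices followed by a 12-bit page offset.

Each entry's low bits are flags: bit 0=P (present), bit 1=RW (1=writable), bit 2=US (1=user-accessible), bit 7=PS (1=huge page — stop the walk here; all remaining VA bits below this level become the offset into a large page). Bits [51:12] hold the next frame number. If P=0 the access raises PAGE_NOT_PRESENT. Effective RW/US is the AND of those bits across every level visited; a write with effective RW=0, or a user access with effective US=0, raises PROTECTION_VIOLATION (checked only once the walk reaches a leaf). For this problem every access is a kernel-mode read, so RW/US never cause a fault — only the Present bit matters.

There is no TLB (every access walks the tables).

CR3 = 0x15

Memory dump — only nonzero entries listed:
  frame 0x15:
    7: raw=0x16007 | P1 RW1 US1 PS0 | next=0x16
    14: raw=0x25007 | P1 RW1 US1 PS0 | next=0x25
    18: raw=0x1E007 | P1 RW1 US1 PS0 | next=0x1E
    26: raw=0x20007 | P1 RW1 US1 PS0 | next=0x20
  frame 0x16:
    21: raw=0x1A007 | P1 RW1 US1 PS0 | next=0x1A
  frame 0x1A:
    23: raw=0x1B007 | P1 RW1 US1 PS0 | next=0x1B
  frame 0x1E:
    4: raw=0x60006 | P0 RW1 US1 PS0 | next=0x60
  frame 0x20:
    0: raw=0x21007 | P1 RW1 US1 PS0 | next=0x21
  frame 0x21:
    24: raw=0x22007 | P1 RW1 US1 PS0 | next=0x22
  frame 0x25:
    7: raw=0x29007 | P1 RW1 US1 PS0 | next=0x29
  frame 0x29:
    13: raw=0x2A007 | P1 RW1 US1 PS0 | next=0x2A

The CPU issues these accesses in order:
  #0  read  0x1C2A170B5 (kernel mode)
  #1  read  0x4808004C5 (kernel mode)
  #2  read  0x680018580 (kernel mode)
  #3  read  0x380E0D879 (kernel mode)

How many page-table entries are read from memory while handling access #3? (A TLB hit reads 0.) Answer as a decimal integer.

Walk each access:
#0 VA=0x1C2A170B5 (r,kernel):
  L0: frame=0x15 idx=7 entry=0x16007 [P=1 RW=1 US=1 PS=0]
  L1: frame=0x16 idx=21 entry=0x1A007 [P=1 RW=1 US=1 PS=0]
  L2: frame=0x1A idx=23 entry=0x1B007 [P=1 RW=1 US=1 PS=0]
  → PA=0x1B0B5  (3 entries read)
#1 VA=0x4808004C5 (r,kernel):
  L0: frame=0x15 idx=18 entry=0x1E007 [P=1 RW=1 US=1 PS=0]
  L1: frame=0x1E idx=4 entry=0x60006 [P=0 RW=1 US=1 PS=0]
  → PAGE_NOT_PRESENT  (2 entries read)
#2 VA=0x680018580 (r,kernel):
  L0: frame=0x15 idx=26 entry=0x20007 [P=1 RW=1 US=1 PS=0]
  L1: frame=0x20 idx=0 entry=0x21007 [P=1 RW=1 US=1 PS=0]
  L2: frame=0x21 idx=24 entry=0x22007 [P=1 RW=1 US=1 PS=0]
  → PA=0x22580  (3 entries read)
#3 VA=0x380E0D879 (r,kernel):
  L0: frame=0x15 idx=14 entry=0x25007 [P=1 RW=1 US=1 PS=0]
  L1: frame=0x25 idx=7 entry=0x29007 [P=1 RW=1 US=1 PS=0]
  L2: frame=0x29 idx=13 entry=0x2A007 [P=1 RW=1 US=1 PS=0]
  → PA=0x2A879  (3 entries read)

Entries read for #3: 3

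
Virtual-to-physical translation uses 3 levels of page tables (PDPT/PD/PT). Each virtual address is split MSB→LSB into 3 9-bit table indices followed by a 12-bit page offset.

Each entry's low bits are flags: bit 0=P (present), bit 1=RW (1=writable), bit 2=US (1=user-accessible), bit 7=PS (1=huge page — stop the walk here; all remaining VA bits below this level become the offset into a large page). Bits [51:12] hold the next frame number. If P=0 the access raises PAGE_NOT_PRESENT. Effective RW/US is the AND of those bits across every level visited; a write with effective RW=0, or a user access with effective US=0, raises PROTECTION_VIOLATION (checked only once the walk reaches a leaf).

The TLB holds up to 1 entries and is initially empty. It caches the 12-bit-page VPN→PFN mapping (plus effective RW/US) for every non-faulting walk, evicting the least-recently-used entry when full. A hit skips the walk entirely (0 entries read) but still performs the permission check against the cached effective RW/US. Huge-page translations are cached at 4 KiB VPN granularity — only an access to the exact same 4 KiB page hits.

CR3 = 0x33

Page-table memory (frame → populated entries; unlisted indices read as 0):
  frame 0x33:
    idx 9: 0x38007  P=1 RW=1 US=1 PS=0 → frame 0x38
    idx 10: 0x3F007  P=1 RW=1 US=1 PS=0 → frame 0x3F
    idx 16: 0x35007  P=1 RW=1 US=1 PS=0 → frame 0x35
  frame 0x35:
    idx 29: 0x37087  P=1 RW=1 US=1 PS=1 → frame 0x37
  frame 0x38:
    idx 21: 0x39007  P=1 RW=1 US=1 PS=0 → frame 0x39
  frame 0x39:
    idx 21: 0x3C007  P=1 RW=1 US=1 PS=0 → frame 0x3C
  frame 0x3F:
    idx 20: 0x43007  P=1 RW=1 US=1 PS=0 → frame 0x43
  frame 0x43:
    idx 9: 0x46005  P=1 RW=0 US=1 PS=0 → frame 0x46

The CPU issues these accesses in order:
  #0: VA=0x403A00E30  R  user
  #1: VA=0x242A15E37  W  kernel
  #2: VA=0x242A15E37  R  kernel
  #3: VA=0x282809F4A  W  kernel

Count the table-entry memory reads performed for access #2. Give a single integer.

Per-access translation:
#0 VA=0x403A00E30 (r,user):
  lvl0: tbl 0x33, slot 16 ⇒ 0x35007 (P1/RW1/US1/PS0)
  lvl1: tbl 0x35, slot 29 ⇒ 0x37087 (P1/RW1/US1/PS1)
  ✓ 0x37E30 (huge @L1)  — 2 lookups
#1 VA=0x242A15E37 (w,kernel):
  lvl0: tbl 0x33, slot 9 ⇒ 0x38007 (P1/RW1/US1/PS0)
  lvl1: tbl 0x38, slot 21 ⇒ 0x39007 (P1/RW1/US1/PS0)
  lvl2: tbl 0x39, slot 21 ⇒ 0x3C007 (P1/RW1/US1/PS0)
  ✓ 0x3CE37  — 3 lookups
#2 VA=0x242A15E37 (r,kernel):
  TLB hit vpn=0x242A15 → PA=0x3CE37
#3 VA=0x282809F4A (w,kernel):
  lvl0: tbl 0x33, slot 10 ⇒ 0x3F007 (P1/RW1/US1/PS0)
  lvl1: tbl 0x3F, slot 20 ⇒ 0x43007 (P1/RW1/US1/PS0)
  lvl2: tbl 0x43, slot 9 ⇒ 0x46005 (P1/RW0/US1/PS0)
  ✗ PROTECTION_VIOLATION  [3 reads]

Entries read for #2: 0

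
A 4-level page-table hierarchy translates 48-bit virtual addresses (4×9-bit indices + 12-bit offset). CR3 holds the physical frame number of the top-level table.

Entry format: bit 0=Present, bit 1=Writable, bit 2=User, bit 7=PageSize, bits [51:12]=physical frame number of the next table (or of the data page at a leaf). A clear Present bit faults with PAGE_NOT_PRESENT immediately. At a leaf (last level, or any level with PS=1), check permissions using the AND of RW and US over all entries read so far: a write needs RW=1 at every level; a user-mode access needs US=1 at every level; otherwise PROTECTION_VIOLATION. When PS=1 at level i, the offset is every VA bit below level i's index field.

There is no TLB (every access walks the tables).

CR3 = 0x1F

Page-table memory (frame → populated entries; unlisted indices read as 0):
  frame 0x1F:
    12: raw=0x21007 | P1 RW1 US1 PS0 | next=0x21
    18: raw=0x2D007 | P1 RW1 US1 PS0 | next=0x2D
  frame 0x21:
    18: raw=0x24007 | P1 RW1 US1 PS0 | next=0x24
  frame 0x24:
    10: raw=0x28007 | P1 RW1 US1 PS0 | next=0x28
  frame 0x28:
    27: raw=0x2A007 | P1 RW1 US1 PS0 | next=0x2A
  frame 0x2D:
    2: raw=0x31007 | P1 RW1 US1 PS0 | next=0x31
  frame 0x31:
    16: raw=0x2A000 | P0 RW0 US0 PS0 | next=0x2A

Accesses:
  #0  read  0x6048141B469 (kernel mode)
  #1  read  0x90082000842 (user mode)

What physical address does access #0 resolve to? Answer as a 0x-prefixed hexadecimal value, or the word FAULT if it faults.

Walk each access:
#0 VA=0x6048141B469 (r,kernel):
  L0 @0x1F[12] → 0x21007  P=1,RW=1,US=1,PS=0
  L1 @0x21[18] → 0x24007  P=1,RW=1,US=1,PS=0
  L2 @0x24[10] → 0x28007  P=1,RW=1,US=1,PS=0
  L3 @0x28[27] → 0x2A007  P=1,RW=1,US=1,PS=0
  ⇒ phys 0x2A469  [4 reads]
#1 VA=0x90082000842 (r,user):
  L0 @0x1F[18] → 0x2D007  P=1,RW=1,US=1,PS=0
  L1 @0x2D[2] → 0x31007  P=1,RW=1,US=1,PS=0
  L2 @0x31[16] → 0x2A000  P=0,RW=0,US=0,PS=0
  ✗ PAGE_NOT_PRESENT  [3 reads]

Access #0 PA: 0x2A469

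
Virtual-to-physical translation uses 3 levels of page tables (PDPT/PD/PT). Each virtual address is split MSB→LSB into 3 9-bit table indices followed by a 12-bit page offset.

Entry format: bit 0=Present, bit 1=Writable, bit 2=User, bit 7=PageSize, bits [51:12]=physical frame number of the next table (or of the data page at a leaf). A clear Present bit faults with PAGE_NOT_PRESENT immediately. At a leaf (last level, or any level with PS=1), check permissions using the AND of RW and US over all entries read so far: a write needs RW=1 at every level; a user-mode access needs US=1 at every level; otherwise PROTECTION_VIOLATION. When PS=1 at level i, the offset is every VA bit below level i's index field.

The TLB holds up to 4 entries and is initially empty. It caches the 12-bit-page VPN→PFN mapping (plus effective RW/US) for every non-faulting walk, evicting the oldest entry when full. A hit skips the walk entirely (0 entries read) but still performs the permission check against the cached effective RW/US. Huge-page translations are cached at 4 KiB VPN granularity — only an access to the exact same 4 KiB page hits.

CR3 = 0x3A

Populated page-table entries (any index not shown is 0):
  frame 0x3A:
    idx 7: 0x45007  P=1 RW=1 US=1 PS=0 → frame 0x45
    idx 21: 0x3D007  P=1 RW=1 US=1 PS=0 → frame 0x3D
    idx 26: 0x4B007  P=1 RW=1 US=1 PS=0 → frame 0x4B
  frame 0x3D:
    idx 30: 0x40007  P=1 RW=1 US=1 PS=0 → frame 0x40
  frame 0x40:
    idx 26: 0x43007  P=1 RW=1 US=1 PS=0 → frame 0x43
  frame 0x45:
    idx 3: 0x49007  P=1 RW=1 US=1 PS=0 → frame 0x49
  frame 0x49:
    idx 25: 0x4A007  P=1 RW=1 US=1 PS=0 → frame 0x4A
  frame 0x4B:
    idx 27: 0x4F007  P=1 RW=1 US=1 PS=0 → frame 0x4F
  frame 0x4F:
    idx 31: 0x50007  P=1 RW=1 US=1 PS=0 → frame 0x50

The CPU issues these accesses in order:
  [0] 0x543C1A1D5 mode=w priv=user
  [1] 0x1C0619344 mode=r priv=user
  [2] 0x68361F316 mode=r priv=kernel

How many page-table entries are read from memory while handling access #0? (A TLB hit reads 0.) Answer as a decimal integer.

Per-access translation:
#0 VA=0x543C1A1D5 (w,user):
  L0 @0x3A[21] → 0x3D007  P=1,RW=1,US=1,PS=0
  L1 @0x3D[30] → 0x40007  P=1,RW=1,US=1,PS=0
  L2 @0x40[26] → 0x43007  P=1,RW=1,US=1,PS=0
  → PA=0x431D5  (3 entries read)
#1 VA=0x1C0619344 (r,user):
  L0 @0x3A[7] → 0x45007  P=1,RW=1,US=1,PS=0
  L1 @0x45[3] → 0x49007  P=1,RW=1,US=1,PS=0
  L2 @0x49[25] → 0x4A007  P=1,RW=1,US=1,PS=0
  → PA=0x4A344  (3 entries read)
#2 VA=0x68361F316 (r,kernel):
  L0 @0x3A[26] → 0x4B007  P=1,RW=1,US=1,PS=0
  L1 @0x4B[27] → 0x4F007  P=1,RW=1,US=1,PS=0
  L2 @0x4F[31] → 0x50007  P=1,RW=1,US=1,PS=0
  → PA=0x50316  (3 entries read)

Entries read for #0: 3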